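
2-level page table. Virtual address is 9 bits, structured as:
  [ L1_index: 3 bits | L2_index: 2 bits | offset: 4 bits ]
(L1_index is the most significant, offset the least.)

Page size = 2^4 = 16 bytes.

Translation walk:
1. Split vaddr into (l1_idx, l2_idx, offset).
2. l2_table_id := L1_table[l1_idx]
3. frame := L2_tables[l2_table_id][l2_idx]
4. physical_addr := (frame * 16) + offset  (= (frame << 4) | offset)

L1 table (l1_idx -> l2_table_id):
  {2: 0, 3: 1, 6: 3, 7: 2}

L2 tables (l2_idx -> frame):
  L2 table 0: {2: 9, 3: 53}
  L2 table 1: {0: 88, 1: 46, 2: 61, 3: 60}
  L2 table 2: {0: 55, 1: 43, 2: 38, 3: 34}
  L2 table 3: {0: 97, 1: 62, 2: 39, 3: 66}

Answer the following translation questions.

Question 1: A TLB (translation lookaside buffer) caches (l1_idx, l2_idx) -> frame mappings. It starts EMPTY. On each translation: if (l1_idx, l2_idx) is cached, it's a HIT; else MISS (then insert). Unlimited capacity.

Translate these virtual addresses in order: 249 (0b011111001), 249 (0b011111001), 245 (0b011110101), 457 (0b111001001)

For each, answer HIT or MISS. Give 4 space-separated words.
Answer: MISS HIT HIT MISS

Derivation:
vaddr=249: (3,3) not in TLB -> MISS, insert
vaddr=249: (3,3) in TLB -> HIT
vaddr=245: (3,3) in TLB -> HIT
vaddr=457: (7,0) not in TLB -> MISS, insert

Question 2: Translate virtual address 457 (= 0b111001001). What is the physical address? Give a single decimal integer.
Answer: 889

Derivation:
vaddr = 457 = 0b111001001
Split: l1_idx=7, l2_idx=0, offset=9
L1[7] = 2
L2[2][0] = 55
paddr = 55 * 16 + 9 = 889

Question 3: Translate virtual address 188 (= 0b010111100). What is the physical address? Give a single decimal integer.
Answer: 860

Derivation:
vaddr = 188 = 0b010111100
Split: l1_idx=2, l2_idx=3, offset=12
L1[2] = 0
L2[0][3] = 53
paddr = 53 * 16 + 12 = 860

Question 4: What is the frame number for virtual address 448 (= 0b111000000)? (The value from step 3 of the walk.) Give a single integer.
vaddr = 448: l1_idx=7, l2_idx=0
L1[7] = 2; L2[2][0] = 55

Answer: 55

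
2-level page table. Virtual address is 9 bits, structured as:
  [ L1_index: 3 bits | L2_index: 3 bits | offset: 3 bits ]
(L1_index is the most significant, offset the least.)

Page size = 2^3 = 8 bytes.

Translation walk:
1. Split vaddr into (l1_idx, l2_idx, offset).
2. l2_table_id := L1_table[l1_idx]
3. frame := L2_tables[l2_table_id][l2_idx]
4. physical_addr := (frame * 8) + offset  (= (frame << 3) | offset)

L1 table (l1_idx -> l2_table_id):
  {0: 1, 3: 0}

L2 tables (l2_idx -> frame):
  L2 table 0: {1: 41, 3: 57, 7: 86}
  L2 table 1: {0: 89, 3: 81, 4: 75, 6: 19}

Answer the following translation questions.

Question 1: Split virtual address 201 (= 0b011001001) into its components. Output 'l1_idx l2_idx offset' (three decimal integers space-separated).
Answer: 3 1 1

Derivation:
vaddr = 201 = 0b011001001
  top 3 bits -> l1_idx = 3
  next 3 bits -> l2_idx = 1
  bottom 3 bits -> offset = 1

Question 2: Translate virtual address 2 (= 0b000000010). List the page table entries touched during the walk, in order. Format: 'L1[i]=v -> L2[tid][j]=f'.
Answer: L1[0]=1 -> L2[1][0]=89

Derivation:
vaddr = 2 = 0b000000010
Split: l1_idx=0, l2_idx=0, offset=2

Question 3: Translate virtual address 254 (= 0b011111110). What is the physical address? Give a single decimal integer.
Answer: 694

Derivation:
vaddr = 254 = 0b011111110
Split: l1_idx=3, l2_idx=7, offset=6
L1[3] = 0
L2[0][7] = 86
paddr = 86 * 8 + 6 = 694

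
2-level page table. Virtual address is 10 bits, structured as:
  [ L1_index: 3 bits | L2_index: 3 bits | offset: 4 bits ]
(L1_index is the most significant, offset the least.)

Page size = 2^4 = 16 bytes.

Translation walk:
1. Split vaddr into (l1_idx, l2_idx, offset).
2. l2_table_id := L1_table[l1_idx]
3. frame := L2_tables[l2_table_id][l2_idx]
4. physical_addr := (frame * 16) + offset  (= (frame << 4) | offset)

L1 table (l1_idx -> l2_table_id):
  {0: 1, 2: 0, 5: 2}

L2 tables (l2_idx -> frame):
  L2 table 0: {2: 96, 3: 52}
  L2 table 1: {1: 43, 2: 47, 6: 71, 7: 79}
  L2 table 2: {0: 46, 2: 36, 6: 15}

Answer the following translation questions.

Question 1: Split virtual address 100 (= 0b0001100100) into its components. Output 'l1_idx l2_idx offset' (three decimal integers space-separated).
Answer: 0 6 4

Derivation:
vaddr = 100 = 0b0001100100
  top 3 bits -> l1_idx = 0
  next 3 bits -> l2_idx = 6
  bottom 4 bits -> offset = 4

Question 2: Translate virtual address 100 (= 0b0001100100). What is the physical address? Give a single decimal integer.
Answer: 1140

Derivation:
vaddr = 100 = 0b0001100100
Split: l1_idx=0, l2_idx=6, offset=4
L1[0] = 1
L2[1][6] = 71
paddr = 71 * 16 + 4 = 1140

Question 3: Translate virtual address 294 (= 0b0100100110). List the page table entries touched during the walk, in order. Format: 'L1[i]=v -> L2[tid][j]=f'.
Answer: L1[2]=0 -> L2[0][2]=96

Derivation:
vaddr = 294 = 0b0100100110
Split: l1_idx=2, l2_idx=2, offset=6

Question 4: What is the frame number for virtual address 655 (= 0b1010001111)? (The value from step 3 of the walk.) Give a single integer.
Answer: 46

Derivation:
vaddr = 655: l1_idx=5, l2_idx=0
L1[5] = 2; L2[2][0] = 46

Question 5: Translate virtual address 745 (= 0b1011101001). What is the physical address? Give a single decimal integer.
Answer: 249

Derivation:
vaddr = 745 = 0b1011101001
Split: l1_idx=5, l2_idx=6, offset=9
L1[5] = 2
L2[2][6] = 15
paddr = 15 * 16 + 9 = 249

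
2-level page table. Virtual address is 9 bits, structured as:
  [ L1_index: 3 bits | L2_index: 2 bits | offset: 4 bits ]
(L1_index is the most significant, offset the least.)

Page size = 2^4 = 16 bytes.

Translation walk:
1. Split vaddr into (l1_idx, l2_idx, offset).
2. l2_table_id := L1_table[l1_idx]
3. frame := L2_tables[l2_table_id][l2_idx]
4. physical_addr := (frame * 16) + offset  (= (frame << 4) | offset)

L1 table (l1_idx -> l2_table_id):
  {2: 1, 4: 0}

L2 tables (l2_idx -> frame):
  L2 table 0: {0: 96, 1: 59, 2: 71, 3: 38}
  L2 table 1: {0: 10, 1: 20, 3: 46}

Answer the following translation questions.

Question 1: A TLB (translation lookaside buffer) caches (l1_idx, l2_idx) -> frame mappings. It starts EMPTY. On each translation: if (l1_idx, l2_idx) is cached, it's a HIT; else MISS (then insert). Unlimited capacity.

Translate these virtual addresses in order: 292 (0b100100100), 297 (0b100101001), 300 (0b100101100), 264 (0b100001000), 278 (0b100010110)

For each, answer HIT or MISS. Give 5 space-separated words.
Answer: MISS HIT HIT MISS MISS

Derivation:
vaddr=292: (4,2) not in TLB -> MISS, insert
vaddr=297: (4,2) in TLB -> HIT
vaddr=300: (4,2) in TLB -> HIT
vaddr=264: (4,0) not in TLB -> MISS, insert
vaddr=278: (4,1) not in TLB -> MISS, insert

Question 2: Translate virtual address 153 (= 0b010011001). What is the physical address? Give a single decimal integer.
vaddr = 153 = 0b010011001
Split: l1_idx=2, l2_idx=1, offset=9
L1[2] = 1
L2[1][1] = 20
paddr = 20 * 16 + 9 = 329

Answer: 329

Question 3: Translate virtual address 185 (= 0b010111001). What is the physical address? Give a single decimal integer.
vaddr = 185 = 0b010111001
Split: l1_idx=2, l2_idx=3, offset=9
L1[2] = 1
L2[1][3] = 46
paddr = 46 * 16 + 9 = 745

Answer: 745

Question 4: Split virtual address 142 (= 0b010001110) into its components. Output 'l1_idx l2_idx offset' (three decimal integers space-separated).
vaddr = 142 = 0b010001110
  top 3 bits -> l1_idx = 2
  next 2 bits -> l2_idx = 0
  bottom 4 bits -> offset = 14

Answer: 2 0 14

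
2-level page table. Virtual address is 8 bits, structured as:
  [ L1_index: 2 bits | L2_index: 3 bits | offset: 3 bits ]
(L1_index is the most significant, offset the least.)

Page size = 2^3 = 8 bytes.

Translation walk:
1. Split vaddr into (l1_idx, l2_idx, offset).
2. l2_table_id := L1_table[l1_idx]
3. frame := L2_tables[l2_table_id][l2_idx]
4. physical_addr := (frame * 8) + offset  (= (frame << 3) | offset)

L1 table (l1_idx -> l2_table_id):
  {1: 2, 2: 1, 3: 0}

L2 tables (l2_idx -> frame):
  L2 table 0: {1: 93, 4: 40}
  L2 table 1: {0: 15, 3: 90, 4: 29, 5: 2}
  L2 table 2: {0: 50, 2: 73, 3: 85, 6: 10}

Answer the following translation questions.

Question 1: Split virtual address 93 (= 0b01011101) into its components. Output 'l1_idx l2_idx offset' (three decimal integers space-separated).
vaddr = 93 = 0b01011101
  top 2 bits -> l1_idx = 1
  next 3 bits -> l2_idx = 3
  bottom 3 bits -> offset = 5

Answer: 1 3 5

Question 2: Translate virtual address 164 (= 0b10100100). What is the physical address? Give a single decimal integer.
Answer: 236

Derivation:
vaddr = 164 = 0b10100100
Split: l1_idx=2, l2_idx=4, offset=4
L1[2] = 1
L2[1][4] = 29
paddr = 29 * 8 + 4 = 236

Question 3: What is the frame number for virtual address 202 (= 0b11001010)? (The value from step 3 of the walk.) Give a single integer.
vaddr = 202: l1_idx=3, l2_idx=1
L1[3] = 0; L2[0][1] = 93

Answer: 93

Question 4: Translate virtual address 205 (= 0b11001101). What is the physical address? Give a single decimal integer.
Answer: 749

Derivation:
vaddr = 205 = 0b11001101
Split: l1_idx=3, l2_idx=1, offset=5
L1[3] = 0
L2[0][1] = 93
paddr = 93 * 8 + 5 = 749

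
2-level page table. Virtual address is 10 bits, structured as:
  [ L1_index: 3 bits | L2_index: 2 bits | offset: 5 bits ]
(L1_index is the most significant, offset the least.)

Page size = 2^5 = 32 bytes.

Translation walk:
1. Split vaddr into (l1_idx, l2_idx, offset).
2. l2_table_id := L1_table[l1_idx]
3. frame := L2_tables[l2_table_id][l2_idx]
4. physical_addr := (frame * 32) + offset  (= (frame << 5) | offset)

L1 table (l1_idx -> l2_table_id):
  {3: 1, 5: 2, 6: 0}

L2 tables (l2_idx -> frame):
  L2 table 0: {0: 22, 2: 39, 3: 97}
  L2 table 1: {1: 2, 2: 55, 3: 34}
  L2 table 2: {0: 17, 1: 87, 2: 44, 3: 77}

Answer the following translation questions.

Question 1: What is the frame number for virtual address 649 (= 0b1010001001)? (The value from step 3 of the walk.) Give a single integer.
vaddr = 649: l1_idx=5, l2_idx=0
L1[5] = 2; L2[2][0] = 17

Answer: 17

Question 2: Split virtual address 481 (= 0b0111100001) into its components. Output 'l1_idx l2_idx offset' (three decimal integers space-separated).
Answer: 3 3 1

Derivation:
vaddr = 481 = 0b0111100001
  top 3 bits -> l1_idx = 3
  next 2 bits -> l2_idx = 3
  bottom 5 bits -> offset = 1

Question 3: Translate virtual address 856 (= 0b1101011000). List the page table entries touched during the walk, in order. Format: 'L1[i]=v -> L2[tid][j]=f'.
vaddr = 856 = 0b1101011000
Split: l1_idx=6, l2_idx=2, offset=24

Answer: L1[6]=0 -> L2[0][2]=39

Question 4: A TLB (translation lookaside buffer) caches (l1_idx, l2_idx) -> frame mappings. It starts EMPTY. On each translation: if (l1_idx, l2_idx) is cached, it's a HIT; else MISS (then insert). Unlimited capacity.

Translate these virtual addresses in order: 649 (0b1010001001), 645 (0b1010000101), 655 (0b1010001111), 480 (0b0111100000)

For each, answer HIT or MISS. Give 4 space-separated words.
Answer: MISS HIT HIT MISS

Derivation:
vaddr=649: (5,0) not in TLB -> MISS, insert
vaddr=645: (5,0) in TLB -> HIT
vaddr=655: (5,0) in TLB -> HIT
vaddr=480: (3,3) not in TLB -> MISS, insert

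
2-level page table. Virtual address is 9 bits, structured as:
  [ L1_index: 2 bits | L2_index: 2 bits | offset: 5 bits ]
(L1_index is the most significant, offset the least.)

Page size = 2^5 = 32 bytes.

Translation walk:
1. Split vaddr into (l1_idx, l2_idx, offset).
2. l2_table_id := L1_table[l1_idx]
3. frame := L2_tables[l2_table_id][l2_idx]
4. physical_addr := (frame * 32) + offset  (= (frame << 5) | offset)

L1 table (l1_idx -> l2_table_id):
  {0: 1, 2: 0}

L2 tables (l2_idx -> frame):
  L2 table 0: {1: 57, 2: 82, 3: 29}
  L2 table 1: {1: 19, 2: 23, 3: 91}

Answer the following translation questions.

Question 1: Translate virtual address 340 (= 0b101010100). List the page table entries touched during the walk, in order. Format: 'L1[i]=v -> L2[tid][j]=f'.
Answer: L1[2]=0 -> L2[0][2]=82

Derivation:
vaddr = 340 = 0b101010100
Split: l1_idx=2, l2_idx=2, offset=20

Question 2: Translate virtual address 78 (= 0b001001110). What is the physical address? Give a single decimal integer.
Answer: 750

Derivation:
vaddr = 78 = 0b001001110
Split: l1_idx=0, l2_idx=2, offset=14
L1[0] = 1
L2[1][2] = 23
paddr = 23 * 32 + 14 = 750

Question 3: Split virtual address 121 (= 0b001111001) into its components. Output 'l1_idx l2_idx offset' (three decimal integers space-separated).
vaddr = 121 = 0b001111001
  top 2 bits -> l1_idx = 0
  next 2 bits -> l2_idx = 3
  bottom 5 bits -> offset = 25

Answer: 0 3 25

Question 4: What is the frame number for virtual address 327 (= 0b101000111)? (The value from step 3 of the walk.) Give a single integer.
Answer: 82

Derivation:
vaddr = 327: l1_idx=2, l2_idx=2
L1[2] = 0; L2[0][2] = 82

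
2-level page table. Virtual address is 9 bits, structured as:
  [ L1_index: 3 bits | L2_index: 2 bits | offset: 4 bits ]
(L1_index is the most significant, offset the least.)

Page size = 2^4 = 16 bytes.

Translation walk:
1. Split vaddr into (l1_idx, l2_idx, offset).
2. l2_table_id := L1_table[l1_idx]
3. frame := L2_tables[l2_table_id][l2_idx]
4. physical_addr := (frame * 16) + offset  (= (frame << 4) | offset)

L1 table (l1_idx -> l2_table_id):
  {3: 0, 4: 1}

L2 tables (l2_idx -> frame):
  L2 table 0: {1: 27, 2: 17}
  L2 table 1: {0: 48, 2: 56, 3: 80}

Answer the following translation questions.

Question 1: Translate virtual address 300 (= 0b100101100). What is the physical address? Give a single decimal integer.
Answer: 908

Derivation:
vaddr = 300 = 0b100101100
Split: l1_idx=4, l2_idx=2, offset=12
L1[4] = 1
L2[1][2] = 56
paddr = 56 * 16 + 12 = 908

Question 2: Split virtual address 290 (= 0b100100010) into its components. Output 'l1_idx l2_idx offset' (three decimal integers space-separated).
Answer: 4 2 2

Derivation:
vaddr = 290 = 0b100100010
  top 3 bits -> l1_idx = 4
  next 2 bits -> l2_idx = 2
  bottom 4 bits -> offset = 2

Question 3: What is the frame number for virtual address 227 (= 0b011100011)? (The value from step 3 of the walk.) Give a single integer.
Answer: 17

Derivation:
vaddr = 227: l1_idx=3, l2_idx=2
L1[3] = 0; L2[0][2] = 17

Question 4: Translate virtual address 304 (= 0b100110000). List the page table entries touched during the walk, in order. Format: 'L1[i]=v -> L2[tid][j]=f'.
vaddr = 304 = 0b100110000
Split: l1_idx=4, l2_idx=3, offset=0

Answer: L1[4]=1 -> L2[1][3]=80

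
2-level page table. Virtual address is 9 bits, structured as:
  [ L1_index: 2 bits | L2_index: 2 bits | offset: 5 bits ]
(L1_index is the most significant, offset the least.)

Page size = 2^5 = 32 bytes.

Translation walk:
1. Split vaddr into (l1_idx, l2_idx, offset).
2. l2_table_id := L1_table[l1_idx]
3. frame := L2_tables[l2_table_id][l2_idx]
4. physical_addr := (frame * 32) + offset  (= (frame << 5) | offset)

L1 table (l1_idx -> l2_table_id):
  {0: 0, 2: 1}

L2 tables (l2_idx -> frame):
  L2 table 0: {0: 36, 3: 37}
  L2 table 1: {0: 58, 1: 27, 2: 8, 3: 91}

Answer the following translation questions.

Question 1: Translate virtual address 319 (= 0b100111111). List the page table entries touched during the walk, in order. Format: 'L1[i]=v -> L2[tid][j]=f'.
vaddr = 319 = 0b100111111
Split: l1_idx=2, l2_idx=1, offset=31

Answer: L1[2]=1 -> L2[1][1]=27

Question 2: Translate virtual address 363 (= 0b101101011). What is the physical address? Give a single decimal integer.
Answer: 2923

Derivation:
vaddr = 363 = 0b101101011
Split: l1_idx=2, l2_idx=3, offset=11
L1[2] = 1
L2[1][3] = 91
paddr = 91 * 32 + 11 = 2923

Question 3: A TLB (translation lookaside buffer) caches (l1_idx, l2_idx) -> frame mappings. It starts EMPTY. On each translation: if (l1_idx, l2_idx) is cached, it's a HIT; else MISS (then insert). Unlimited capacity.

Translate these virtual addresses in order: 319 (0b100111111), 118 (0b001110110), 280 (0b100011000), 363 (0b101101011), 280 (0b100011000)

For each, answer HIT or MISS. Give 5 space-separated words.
vaddr=319: (2,1) not in TLB -> MISS, insert
vaddr=118: (0,3) not in TLB -> MISS, insert
vaddr=280: (2,0) not in TLB -> MISS, insert
vaddr=363: (2,3) not in TLB -> MISS, insert
vaddr=280: (2,0) in TLB -> HIT

Answer: MISS MISS MISS MISS HIT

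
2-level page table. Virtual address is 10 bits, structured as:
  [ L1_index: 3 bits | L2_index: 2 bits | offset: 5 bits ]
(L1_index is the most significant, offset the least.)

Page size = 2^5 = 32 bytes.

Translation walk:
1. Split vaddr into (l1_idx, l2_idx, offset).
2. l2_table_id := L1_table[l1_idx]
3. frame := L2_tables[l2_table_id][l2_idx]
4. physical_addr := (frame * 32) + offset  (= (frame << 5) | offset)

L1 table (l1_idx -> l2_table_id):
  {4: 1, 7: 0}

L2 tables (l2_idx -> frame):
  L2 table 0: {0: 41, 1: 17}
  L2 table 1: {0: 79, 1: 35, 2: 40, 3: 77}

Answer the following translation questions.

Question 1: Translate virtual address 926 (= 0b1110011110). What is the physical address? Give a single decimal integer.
Answer: 1342

Derivation:
vaddr = 926 = 0b1110011110
Split: l1_idx=7, l2_idx=0, offset=30
L1[7] = 0
L2[0][0] = 41
paddr = 41 * 32 + 30 = 1342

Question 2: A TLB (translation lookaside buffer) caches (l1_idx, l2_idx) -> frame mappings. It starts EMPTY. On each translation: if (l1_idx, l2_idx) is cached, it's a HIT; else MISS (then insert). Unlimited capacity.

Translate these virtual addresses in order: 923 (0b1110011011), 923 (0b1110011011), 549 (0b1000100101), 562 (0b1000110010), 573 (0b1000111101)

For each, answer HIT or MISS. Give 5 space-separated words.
Answer: MISS HIT MISS HIT HIT

Derivation:
vaddr=923: (7,0) not in TLB -> MISS, insert
vaddr=923: (7,0) in TLB -> HIT
vaddr=549: (4,1) not in TLB -> MISS, insert
vaddr=562: (4,1) in TLB -> HIT
vaddr=573: (4,1) in TLB -> HIT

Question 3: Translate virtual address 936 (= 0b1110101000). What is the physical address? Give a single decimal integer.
Answer: 552

Derivation:
vaddr = 936 = 0b1110101000
Split: l1_idx=7, l2_idx=1, offset=8
L1[7] = 0
L2[0][1] = 17
paddr = 17 * 32 + 8 = 552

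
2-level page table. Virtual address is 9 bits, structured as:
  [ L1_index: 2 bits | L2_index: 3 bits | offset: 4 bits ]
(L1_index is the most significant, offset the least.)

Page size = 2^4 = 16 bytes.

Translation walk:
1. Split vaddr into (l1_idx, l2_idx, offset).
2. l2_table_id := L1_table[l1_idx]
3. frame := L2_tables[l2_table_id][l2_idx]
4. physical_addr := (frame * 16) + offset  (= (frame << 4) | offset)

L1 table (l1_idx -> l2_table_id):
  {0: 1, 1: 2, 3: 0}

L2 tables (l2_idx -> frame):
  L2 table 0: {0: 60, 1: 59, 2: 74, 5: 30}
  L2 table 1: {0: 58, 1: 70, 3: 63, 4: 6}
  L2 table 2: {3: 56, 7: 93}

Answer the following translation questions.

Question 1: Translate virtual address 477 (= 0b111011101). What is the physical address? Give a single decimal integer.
Answer: 493

Derivation:
vaddr = 477 = 0b111011101
Split: l1_idx=3, l2_idx=5, offset=13
L1[3] = 0
L2[0][5] = 30
paddr = 30 * 16 + 13 = 493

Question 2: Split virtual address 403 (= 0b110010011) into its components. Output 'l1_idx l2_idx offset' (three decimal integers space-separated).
vaddr = 403 = 0b110010011
  top 2 bits -> l1_idx = 3
  next 3 bits -> l2_idx = 1
  bottom 4 bits -> offset = 3

Answer: 3 1 3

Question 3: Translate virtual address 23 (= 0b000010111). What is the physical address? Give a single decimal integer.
Answer: 1127

Derivation:
vaddr = 23 = 0b000010111
Split: l1_idx=0, l2_idx=1, offset=7
L1[0] = 1
L2[1][1] = 70
paddr = 70 * 16 + 7 = 1127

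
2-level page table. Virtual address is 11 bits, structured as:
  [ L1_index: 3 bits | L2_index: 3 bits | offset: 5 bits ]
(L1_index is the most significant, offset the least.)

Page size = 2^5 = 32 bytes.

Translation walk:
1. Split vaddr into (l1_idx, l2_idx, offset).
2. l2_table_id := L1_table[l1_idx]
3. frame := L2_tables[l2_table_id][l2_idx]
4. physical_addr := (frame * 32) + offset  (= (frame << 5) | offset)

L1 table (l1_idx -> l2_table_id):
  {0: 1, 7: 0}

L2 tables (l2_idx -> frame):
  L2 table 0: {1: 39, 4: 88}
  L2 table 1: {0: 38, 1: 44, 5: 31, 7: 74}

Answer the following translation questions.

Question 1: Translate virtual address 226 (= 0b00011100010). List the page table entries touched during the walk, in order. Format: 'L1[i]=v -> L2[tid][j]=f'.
Answer: L1[0]=1 -> L2[1][7]=74

Derivation:
vaddr = 226 = 0b00011100010
Split: l1_idx=0, l2_idx=7, offset=2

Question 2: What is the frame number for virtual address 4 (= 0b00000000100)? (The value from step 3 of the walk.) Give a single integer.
vaddr = 4: l1_idx=0, l2_idx=0
L1[0] = 1; L2[1][0] = 38

Answer: 38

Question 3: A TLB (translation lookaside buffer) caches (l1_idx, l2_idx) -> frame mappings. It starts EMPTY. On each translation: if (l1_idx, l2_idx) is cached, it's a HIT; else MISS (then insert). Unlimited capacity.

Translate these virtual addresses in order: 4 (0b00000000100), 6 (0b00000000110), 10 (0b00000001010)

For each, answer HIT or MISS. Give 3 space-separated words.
vaddr=4: (0,0) not in TLB -> MISS, insert
vaddr=6: (0,0) in TLB -> HIT
vaddr=10: (0,0) in TLB -> HIT

Answer: MISS HIT HIT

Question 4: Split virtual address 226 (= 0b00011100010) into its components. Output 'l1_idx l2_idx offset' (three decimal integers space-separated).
Answer: 0 7 2

Derivation:
vaddr = 226 = 0b00011100010
  top 3 bits -> l1_idx = 0
  next 3 bits -> l2_idx = 7
  bottom 5 bits -> offset = 2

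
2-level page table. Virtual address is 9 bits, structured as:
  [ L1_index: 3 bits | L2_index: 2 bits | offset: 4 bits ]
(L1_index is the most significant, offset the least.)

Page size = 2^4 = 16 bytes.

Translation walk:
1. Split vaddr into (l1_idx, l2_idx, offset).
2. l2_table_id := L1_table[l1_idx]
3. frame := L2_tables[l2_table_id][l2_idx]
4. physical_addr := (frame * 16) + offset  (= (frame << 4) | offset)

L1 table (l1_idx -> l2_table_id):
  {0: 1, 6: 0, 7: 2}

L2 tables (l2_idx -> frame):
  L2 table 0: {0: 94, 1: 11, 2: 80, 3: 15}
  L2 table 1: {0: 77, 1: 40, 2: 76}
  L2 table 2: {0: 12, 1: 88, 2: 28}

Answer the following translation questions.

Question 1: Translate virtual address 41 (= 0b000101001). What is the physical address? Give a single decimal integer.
vaddr = 41 = 0b000101001
Split: l1_idx=0, l2_idx=2, offset=9
L1[0] = 1
L2[1][2] = 76
paddr = 76 * 16 + 9 = 1225

Answer: 1225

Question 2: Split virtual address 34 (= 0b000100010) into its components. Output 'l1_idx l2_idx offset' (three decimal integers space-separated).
vaddr = 34 = 0b000100010
  top 3 bits -> l1_idx = 0
  next 2 bits -> l2_idx = 2
  bottom 4 bits -> offset = 2

Answer: 0 2 2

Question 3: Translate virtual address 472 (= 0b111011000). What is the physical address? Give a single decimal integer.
vaddr = 472 = 0b111011000
Split: l1_idx=7, l2_idx=1, offset=8
L1[7] = 2
L2[2][1] = 88
paddr = 88 * 16 + 8 = 1416

Answer: 1416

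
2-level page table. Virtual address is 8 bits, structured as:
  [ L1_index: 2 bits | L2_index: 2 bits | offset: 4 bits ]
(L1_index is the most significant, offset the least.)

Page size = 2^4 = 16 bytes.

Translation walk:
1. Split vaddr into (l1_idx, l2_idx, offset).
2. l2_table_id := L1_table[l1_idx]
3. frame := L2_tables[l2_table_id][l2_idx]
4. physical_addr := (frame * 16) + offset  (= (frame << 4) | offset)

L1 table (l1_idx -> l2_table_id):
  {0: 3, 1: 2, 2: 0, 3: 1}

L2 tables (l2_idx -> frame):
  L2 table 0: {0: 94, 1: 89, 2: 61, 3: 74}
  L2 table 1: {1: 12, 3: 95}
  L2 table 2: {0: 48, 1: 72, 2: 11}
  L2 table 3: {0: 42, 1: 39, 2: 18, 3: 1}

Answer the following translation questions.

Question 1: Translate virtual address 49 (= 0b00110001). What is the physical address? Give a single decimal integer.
Answer: 17

Derivation:
vaddr = 49 = 0b00110001
Split: l1_idx=0, l2_idx=3, offset=1
L1[0] = 3
L2[3][3] = 1
paddr = 1 * 16 + 1 = 17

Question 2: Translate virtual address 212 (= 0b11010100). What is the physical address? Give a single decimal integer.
vaddr = 212 = 0b11010100
Split: l1_idx=3, l2_idx=1, offset=4
L1[3] = 1
L2[1][1] = 12
paddr = 12 * 16 + 4 = 196

Answer: 196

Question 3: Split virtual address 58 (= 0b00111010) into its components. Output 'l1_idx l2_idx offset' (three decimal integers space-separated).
vaddr = 58 = 0b00111010
  top 2 bits -> l1_idx = 0
  next 2 bits -> l2_idx = 3
  bottom 4 bits -> offset = 10

Answer: 0 3 10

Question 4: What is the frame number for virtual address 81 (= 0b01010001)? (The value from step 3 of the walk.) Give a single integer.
Answer: 72

Derivation:
vaddr = 81: l1_idx=1, l2_idx=1
L1[1] = 2; L2[2][1] = 72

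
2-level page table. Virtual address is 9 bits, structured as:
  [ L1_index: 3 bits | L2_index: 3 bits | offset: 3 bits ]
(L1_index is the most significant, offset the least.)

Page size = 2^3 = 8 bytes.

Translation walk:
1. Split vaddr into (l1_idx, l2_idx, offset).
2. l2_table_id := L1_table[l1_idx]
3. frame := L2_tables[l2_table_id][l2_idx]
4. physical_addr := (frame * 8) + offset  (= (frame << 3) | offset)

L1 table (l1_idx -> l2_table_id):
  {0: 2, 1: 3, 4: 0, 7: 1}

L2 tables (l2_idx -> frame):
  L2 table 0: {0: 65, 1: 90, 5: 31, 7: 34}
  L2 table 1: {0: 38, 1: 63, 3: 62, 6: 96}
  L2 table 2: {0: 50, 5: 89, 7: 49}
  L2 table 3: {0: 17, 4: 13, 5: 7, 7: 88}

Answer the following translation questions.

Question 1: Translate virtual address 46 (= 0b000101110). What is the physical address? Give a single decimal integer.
vaddr = 46 = 0b000101110
Split: l1_idx=0, l2_idx=5, offset=6
L1[0] = 2
L2[2][5] = 89
paddr = 89 * 8 + 6 = 718

Answer: 718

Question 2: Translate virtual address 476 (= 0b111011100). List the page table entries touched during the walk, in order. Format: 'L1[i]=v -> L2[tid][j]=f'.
Answer: L1[7]=1 -> L2[1][3]=62

Derivation:
vaddr = 476 = 0b111011100
Split: l1_idx=7, l2_idx=3, offset=4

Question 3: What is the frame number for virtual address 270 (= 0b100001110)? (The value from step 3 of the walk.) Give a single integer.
Answer: 90

Derivation:
vaddr = 270: l1_idx=4, l2_idx=1
L1[4] = 0; L2[0][1] = 90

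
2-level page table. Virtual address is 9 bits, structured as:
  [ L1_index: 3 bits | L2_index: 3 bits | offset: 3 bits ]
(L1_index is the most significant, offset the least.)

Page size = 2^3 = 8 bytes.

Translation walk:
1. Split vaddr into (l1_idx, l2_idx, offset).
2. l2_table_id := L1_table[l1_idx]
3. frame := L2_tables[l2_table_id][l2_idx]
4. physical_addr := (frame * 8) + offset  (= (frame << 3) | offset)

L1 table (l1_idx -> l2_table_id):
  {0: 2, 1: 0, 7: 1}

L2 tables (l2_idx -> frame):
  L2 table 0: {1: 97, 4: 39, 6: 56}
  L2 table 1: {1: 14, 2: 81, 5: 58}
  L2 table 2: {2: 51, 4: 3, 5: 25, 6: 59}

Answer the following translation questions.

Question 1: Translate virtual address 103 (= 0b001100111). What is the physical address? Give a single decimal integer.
vaddr = 103 = 0b001100111
Split: l1_idx=1, l2_idx=4, offset=7
L1[1] = 0
L2[0][4] = 39
paddr = 39 * 8 + 7 = 319

Answer: 319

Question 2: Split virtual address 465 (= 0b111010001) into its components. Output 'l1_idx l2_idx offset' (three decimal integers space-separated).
vaddr = 465 = 0b111010001
  top 3 bits -> l1_idx = 7
  next 3 bits -> l2_idx = 2
  bottom 3 bits -> offset = 1

Answer: 7 2 1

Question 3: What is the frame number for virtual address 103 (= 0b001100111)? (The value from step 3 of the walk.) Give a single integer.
Answer: 39

Derivation:
vaddr = 103: l1_idx=1, l2_idx=4
L1[1] = 0; L2[0][4] = 39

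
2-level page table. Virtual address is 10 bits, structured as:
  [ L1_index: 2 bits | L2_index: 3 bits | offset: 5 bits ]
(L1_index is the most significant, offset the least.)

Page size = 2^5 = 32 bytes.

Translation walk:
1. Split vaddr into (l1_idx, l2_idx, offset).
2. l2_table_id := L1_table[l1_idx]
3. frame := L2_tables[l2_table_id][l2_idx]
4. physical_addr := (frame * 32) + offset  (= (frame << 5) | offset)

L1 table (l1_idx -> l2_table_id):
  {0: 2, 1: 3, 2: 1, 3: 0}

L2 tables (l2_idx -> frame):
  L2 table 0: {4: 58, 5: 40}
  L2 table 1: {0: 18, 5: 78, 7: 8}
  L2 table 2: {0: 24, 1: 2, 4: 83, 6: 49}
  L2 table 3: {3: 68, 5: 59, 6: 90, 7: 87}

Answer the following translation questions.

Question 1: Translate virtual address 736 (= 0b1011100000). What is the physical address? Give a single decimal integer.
Answer: 256

Derivation:
vaddr = 736 = 0b1011100000
Split: l1_idx=2, l2_idx=7, offset=0
L1[2] = 1
L2[1][7] = 8
paddr = 8 * 32 + 0 = 256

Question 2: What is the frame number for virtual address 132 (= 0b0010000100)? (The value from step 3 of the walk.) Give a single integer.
Answer: 83

Derivation:
vaddr = 132: l1_idx=0, l2_idx=4
L1[0] = 2; L2[2][4] = 83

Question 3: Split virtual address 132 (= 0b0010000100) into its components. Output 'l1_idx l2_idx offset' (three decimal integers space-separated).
vaddr = 132 = 0b0010000100
  top 2 bits -> l1_idx = 0
  next 3 bits -> l2_idx = 4
  bottom 5 bits -> offset = 4

Answer: 0 4 4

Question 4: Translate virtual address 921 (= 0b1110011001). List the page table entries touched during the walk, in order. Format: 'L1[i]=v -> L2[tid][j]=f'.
Answer: L1[3]=0 -> L2[0][4]=58

Derivation:
vaddr = 921 = 0b1110011001
Split: l1_idx=3, l2_idx=4, offset=25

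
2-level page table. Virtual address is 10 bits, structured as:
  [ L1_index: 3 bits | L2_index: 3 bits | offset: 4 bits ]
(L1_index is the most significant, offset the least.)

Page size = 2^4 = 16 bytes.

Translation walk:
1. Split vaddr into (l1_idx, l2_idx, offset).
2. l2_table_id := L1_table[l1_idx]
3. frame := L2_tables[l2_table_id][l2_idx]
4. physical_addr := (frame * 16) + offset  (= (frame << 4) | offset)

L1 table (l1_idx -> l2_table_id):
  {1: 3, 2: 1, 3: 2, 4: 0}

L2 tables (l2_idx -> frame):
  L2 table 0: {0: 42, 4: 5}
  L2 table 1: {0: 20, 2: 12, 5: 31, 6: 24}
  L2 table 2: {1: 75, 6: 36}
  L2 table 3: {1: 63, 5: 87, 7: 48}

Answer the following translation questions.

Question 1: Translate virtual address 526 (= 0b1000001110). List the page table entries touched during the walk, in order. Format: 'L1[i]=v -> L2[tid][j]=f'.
vaddr = 526 = 0b1000001110
Split: l1_idx=4, l2_idx=0, offset=14

Answer: L1[4]=0 -> L2[0][0]=42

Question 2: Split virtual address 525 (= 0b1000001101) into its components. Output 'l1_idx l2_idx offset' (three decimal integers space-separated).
vaddr = 525 = 0b1000001101
  top 3 bits -> l1_idx = 4
  next 3 bits -> l2_idx = 0
  bottom 4 bits -> offset = 13

Answer: 4 0 13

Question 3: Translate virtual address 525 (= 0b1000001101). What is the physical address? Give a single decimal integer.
vaddr = 525 = 0b1000001101
Split: l1_idx=4, l2_idx=0, offset=13
L1[4] = 0
L2[0][0] = 42
paddr = 42 * 16 + 13 = 685

Answer: 685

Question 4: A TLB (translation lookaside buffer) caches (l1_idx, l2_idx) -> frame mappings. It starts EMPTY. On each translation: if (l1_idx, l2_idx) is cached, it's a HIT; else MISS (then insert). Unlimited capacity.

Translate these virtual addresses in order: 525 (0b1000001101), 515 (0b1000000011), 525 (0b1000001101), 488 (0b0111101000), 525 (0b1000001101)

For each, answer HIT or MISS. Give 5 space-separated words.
Answer: MISS HIT HIT MISS HIT

Derivation:
vaddr=525: (4,0) not in TLB -> MISS, insert
vaddr=515: (4,0) in TLB -> HIT
vaddr=525: (4,0) in TLB -> HIT
vaddr=488: (3,6) not in TLB -> MISS, insert
vaddr=525: (4,0) in TLB -> HIT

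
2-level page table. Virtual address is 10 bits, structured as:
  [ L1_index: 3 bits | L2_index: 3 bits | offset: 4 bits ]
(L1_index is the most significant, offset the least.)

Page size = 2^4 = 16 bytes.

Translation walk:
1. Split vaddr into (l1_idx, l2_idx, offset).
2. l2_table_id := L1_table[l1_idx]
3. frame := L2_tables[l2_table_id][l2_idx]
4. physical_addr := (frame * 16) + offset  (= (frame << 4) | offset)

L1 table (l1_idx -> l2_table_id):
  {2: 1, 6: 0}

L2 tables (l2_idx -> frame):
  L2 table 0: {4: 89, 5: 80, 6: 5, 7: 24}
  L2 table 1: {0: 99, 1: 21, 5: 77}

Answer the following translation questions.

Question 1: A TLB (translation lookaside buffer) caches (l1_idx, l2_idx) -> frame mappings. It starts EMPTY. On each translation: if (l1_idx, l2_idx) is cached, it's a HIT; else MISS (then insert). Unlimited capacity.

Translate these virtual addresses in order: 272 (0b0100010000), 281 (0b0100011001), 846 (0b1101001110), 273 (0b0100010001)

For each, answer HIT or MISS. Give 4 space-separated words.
vaddr=272: (2,1) not in TLB -> MISS, insert
vaddr=281: (2,1) in TLB -> HIT
vaddr=846: (6,4) not in TLB -> MISS, insert
vaddr=273: (2,1) in TLB -> HIT

Answer: MISS HIT MISS HIT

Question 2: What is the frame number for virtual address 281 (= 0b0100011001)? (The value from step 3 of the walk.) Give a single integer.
vaddr = 281: l1_idx=2, l2_idx=1
L1[2] = 1; L2[1][1] = 21

Answer: 21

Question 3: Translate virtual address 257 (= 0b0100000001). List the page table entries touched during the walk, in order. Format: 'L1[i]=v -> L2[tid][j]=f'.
vaddr = 257 = 0b0100000001
Split: l1_idx=2, l2_idx=0, offset=1

Answer: L1[2]=1 -> L2[1][0]=99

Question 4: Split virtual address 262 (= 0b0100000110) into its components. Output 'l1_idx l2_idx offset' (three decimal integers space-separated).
vaddr = 262 = 0b0100000110
  top 3 bits -> l1_idx = 2
  next 3 bits -> l2_idx = 0
  bottom 4 bits -> offset = 6

Answer: 2 0 6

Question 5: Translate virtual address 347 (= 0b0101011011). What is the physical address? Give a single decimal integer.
vaddr = 347 = 0b0101011011
Split: l1_idx=2, l2_idx=5, offset=11
L1[2] = 1
L2[1][5] = 77
paddr = 77 * 16 + 11 = 1243

Answer: 1243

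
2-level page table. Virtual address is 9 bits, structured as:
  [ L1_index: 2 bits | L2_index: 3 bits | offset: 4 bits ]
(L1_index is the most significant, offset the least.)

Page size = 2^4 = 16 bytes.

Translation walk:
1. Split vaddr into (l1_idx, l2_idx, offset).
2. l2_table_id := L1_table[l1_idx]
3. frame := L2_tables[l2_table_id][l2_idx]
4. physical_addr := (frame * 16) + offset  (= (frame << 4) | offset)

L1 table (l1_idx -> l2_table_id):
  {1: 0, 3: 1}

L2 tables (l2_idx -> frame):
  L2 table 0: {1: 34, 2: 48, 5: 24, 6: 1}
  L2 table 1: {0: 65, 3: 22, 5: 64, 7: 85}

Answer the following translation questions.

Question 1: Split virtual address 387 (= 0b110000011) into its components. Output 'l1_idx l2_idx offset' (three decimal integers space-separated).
Answer: 3 0 3

Derivation:
vaddr = 387 = 0b110000011
  top 2 bits -> l1_idx = 3
  next 3 bits -> l2_idx = 0
  bottom 4 bits -> offset = 3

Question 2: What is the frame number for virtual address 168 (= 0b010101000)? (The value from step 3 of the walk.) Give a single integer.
Answer: 48

Derivation:
vaddr = 168: l1_idx=1, l2_idx=2
L1[1] = 0; L2[0][2] = 48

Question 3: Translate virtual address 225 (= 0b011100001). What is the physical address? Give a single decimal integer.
Answer: 17

Derivation:
vaddr = 225 = 0b011100001
Split: l1_idx=1, l2_idx=6, offset=1
L1[1] = 0
L2[0][6] = 1
paddr = 1 * 16 + 1 = 17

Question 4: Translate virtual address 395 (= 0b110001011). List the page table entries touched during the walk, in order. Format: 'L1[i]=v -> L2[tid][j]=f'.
vaddr = 395 = 0b110001011
Split: l1_idx=3, l2_idx=0, offset=11

Answer: L1[3]=1 -> L2[1][0]=65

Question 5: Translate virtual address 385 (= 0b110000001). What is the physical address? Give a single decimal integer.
vaddr = 385 = 0b110000001
Split: l1_idx=3, l2_idx=0, offset=1
L1[3] = 1
L2[1][0] = 65
paddr = 65 * 16 + 1 = 1041

Answer: 1041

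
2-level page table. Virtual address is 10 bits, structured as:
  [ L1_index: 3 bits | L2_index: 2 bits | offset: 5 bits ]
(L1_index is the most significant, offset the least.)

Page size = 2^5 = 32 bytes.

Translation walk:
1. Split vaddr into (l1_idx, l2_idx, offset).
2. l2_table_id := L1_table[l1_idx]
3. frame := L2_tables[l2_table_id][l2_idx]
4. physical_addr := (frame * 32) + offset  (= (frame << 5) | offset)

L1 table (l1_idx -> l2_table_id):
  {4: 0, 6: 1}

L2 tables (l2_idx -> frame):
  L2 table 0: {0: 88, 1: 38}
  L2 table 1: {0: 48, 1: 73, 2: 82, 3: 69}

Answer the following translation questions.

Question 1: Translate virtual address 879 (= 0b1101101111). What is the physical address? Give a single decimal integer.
Answer: 2223

Derivation:
vaddr = 879 = 0b1101101111
Split: l1_idx=6, l2_idx=3, offset=15
L1[6] = 1
L2[1][3] = 69
paddr = 69 * 32 + 15 = 2223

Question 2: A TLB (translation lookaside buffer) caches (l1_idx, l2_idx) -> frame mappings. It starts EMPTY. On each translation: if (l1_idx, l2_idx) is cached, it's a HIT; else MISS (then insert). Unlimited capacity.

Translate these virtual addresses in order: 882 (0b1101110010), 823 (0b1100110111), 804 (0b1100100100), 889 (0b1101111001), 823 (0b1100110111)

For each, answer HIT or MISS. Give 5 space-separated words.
Answer: MISS MISS HIT HIT HIT

Derivation:
vaddr=882: (6,3) not in TLB -> MISS, insert
vaddr=823: (6,1) not in TLB -> MISS, insert
vaddr=804: (6,1) in TLB -> HIT
vaddr=889: (6,3) in TLB -> HIT
vaddr=823: (6,1) in TLB -> HIT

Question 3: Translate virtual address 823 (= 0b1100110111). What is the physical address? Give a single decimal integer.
vaddr = 823 = 0b1100110111
Split: l1_idx=6, l2_idx=1, offset=23
L1[6] = 1
L2[1][1] = 73
paddr = 73 * 32 + 23 = 2359

Answer: 2359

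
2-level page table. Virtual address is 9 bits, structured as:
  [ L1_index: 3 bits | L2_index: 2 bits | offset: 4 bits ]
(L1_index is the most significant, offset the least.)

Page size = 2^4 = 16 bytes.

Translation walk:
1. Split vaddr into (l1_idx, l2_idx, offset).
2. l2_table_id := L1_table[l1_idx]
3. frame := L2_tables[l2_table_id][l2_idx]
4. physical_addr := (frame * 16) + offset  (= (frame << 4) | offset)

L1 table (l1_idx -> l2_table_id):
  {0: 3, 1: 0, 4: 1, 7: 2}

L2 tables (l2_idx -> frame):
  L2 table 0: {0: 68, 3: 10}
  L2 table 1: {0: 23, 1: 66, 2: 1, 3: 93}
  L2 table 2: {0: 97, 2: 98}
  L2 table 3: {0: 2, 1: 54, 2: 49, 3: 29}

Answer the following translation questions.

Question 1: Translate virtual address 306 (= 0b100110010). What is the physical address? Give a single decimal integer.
Answer: 1490

Derivation:
vaddr = 306 = 0b100110010
Split: l1_idx=4, l2_idx=3, offset=2
L1[4] = 1
L2[1][3] = 93
paddr = 93 * 16 + 2 = 1490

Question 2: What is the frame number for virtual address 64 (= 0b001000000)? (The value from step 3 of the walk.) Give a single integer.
Answer: 68

Derivation:
vaddr = 64: l1_idx=1, l2_idx=0
L1[1] = 0; L2[0][0] = 68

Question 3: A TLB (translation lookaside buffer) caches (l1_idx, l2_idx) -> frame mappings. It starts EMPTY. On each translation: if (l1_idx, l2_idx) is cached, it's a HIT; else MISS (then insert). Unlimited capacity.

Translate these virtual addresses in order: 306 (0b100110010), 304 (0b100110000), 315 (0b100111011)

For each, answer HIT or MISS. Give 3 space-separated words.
Answer: MISS HIT HIT

Derivation:
vaddr=306: (4,3) not in TLB -> MISS, insert
vaddr=304: (4,3) in TLB -> HIT
vaddr=315: (4,3) in TLB -> HIT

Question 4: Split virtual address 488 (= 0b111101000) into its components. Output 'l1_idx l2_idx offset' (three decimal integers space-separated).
Answer: 7 2 8

Derivation:
vaddr = 488 = 0b111101000
  top 3 bits -> l1_idx = 7
  next 2 bits -> l2_idx = 2
  bottom 4 bits -> offset = 8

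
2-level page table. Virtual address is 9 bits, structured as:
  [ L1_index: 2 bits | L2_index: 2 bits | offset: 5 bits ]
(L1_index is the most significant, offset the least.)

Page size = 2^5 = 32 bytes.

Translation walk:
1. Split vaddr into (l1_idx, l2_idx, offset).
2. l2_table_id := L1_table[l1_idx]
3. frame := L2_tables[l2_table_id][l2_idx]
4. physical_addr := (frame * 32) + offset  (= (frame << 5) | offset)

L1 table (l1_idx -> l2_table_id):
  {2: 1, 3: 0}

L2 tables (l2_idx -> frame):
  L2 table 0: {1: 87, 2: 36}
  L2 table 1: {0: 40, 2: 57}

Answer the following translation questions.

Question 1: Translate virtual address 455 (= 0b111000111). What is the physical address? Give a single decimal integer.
vaddr = 455 = 0b111000111
Split: l1_idx=3, l2_idx=2, offset=7
L1[3] = 0
L2[0][2] = 36
paddr = 36 * 32 + 7 = 1159

Answer: 1159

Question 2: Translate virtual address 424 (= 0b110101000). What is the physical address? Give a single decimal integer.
vaddr = 424 = 0b110101000
Split: l1_idx=3, l2_idx=1, offset=8
L1[3] = 0
L2[0][1] = 87
paddr = 87 * 32 + 8 = 2792

Answer: 2792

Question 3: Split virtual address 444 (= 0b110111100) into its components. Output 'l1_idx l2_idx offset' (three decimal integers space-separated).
Answer: 3 1 28

Derivation:
vaddr = 444 = 0b110111100
  top 2 bits -> l1_idx = 3
  next 2 bits -> l2_idx = 1
  bottom 5 bits -> offset = 28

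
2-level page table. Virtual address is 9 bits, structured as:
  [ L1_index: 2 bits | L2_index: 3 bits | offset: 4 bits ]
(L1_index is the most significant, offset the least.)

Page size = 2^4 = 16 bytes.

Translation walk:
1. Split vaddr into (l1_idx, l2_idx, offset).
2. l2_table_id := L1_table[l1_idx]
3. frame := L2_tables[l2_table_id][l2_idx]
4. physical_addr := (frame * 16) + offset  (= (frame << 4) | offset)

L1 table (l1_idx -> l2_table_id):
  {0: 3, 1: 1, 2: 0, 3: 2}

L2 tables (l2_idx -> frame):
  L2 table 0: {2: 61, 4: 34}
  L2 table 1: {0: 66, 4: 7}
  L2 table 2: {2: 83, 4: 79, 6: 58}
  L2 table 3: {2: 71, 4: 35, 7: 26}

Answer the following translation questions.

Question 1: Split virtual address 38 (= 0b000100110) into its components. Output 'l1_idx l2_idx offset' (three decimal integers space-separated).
Answer: 0 2 6

Derivation:
vaddr = 38 = 0b000100110
  top 2 bits -> l1_idx = 0
  next 3 bits -> l2_idx = 2
  bottom 4 bits -> offset = 6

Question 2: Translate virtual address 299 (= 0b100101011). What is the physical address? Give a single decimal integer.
Answer: 987

Derivation:
vaddr = 299 = 0b100101011
Split: l1_idx=2, l2_idx=2, offset=11
L1[2] = 0
L2[0][2] = 61
paddr = 61 * 16 + 11 = 987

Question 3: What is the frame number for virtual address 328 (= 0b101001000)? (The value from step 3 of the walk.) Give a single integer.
Answer: 34

Derivation:
vaddr = 328: l1_idx=2, l2_idx=4
L1[2] = 0; L2[0][4] = 34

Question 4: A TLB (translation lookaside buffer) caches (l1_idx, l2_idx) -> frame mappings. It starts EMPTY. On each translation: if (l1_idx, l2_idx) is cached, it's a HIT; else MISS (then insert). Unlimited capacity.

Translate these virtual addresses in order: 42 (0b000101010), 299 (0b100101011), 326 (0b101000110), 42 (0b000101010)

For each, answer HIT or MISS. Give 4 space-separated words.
Answer: MISS MISS MISS HIT

Derivation:
vaddr=42: (0,2) not in TLB -> MISS, insert
vaddr=299: (2,2) not in TLB -> MISS, insert
vaddr=326: (2,4) not in TLB -> MISS, insert
vaddr=42: (0,2) in TLB -> HIT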